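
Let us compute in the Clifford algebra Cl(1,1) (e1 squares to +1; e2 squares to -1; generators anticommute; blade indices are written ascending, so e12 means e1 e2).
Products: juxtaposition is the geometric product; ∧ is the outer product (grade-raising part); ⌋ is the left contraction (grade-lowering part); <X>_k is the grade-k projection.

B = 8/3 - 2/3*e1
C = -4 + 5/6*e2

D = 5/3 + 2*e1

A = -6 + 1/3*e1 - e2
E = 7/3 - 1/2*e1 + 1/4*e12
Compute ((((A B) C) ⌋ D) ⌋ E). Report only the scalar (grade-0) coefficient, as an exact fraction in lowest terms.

step 1: -146/9 + 44/9*e1 - 8/3*e2 - 2/3*e12
step 2: 604/9 - 19*e1 - 77/27*e2 + 182/27*e12
step 3: 1994/27 + 1208/9*e1
step 4: 8522/81 - 997/27*e1 + 302/9*e2 + 997/54*e12
Answer: 8522/81


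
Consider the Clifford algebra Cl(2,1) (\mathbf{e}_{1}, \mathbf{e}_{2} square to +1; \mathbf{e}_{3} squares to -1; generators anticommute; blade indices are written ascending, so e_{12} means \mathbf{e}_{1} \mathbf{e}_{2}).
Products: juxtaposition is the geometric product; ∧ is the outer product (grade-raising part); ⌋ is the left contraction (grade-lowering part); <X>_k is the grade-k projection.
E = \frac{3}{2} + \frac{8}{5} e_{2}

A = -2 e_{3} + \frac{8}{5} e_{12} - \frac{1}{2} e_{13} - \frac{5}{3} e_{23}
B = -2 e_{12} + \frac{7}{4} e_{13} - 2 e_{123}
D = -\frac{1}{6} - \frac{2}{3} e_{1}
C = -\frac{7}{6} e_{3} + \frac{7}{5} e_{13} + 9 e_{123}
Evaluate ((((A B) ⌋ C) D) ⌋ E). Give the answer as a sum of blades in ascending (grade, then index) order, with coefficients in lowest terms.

step 1: \frac{93}{40} - \frac{1}{6} e_{1} - e_{2} + \frac{16}{5} e_{3} - \frac{13}{12} e_{12} - \frac{10}{3} e_{13} - \frac{9}{5} e_{23} + 4 e_{123}
step 2: \frac{526}{15} - \frac{293}{25} e_{1} + 30 e_{2} + \frac{1633}{240} e_{3} - \frac{144}{5} e_{12} + \frac{2451}{200} e_{13} - \frac{3}{2} e_{23} + \frac{837}{40} e_{123}
step 3: \frac{443}{225} - \frac{9641}{450} e_{1} - \frac{121}{5} e_{2} + \frac{50659}{7200} e_{3} + \frac{124}{5} e_{12} + \frac{8977}{3600} e_{13} - \frac{137}{10} e_{23} - \frac{199}{80} e_{123}
step 4: -\frac{1073}{30} + \frac{3544}{1125} e_{2}
Answer: -\frac{1073}{30} + \frac{3544}{1125} e_{2}


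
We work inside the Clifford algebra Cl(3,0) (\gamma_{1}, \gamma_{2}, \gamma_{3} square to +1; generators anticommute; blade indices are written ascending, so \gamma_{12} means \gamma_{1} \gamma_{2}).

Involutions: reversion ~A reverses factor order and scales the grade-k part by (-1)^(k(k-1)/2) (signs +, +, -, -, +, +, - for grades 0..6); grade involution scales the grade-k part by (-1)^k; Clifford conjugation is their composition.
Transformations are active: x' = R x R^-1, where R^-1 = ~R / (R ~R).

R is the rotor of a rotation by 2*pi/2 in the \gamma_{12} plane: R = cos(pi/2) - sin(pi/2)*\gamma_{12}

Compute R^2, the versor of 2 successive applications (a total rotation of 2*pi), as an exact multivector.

Because a rotor carries half the rotation angle, composing 2 copies of this \gamma_{12}-plane rotor multiplies the phase: 2*(pi/2) = \pi, hence R^2 = cos(\pi) - sin(\pi)*\gamma_{12}.
cos(\pi) = -1 and sin(\pi) = 0, so R^2 = -1. The total rotation 2*pi is 1 full turn, so every vector returns to itself, yet the rotor is -1, on the OTHER sheet of the double cover (an odd number of 2*pi turns).
Answer: -1


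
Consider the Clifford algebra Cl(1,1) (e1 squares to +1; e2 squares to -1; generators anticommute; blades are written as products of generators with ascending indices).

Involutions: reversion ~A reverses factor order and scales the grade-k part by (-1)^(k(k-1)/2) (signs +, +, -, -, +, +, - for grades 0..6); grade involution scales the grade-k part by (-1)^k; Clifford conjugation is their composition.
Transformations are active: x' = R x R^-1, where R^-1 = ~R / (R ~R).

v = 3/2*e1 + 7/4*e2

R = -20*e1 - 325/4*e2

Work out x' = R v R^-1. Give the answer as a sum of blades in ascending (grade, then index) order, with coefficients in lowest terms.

~R = -20*e1 - 325/4*e2, and R ~R = -99225/16, so R^-1 = ~R / (-99225/16).
R v = 1795/16 + 695/8*e1 e2
Answer: -6163/7938*e1 + 18887/15876*e2


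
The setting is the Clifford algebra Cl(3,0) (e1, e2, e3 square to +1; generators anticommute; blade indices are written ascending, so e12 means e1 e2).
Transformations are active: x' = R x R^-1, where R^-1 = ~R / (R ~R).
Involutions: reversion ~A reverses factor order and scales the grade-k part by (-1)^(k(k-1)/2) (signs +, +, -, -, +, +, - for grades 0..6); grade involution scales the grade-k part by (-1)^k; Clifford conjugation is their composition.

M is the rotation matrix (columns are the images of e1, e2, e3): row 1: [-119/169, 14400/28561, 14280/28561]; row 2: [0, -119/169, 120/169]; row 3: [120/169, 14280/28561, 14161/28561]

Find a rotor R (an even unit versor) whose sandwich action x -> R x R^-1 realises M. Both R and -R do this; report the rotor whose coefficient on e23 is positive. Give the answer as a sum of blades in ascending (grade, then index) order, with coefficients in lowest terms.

Method: write R = a + b12*e12 + b13*e13 + b23*e23 with a^2 + b12^2 + b13^2 + b23^2 = 1 (so R^-1 = ~R). Expanding the columns R e_j ~R gives tr M = 4a^2 - 1 and, from the antisymmetric part, M21 - M12 = -4a*b12, M13 - M31 = 4a*b13, M32 - M23 = -4a*b23.
Here tr M = -26061/28561, so a^2 = (1 + tr M)/4 = 625/28561 and a = ±25/169. Taking a = 25/169: M21 - M12 = -14400/28561, M13 - M31 = -6000/28561, M32 - M23 = -6000/28561, giving b12 = 144/169, b13 = -60/169, b23 = 60/169, i.e. R = 25/169 + 144/169*e12 - 60/169*e13 + 60/169*e23.
Its e23 coefficient is already positive.
Answer: 25/169 + 144/169*e12 - 60/169*e13 + 60/169*e23. Recall the cover is two-to-one: with M of trace -26061/28561, both preimages act alike, and the stated e23 sign chooses the sheet.


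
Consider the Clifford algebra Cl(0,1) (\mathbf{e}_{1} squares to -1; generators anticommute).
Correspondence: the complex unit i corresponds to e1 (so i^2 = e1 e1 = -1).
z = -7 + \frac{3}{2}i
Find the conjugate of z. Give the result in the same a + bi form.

In blades: z = -7 + \frac{3}{2} e_{1}.
Conjugation here is Clifford conjugation: the scalar is fixed and the grade-1 and grade-2 blades all flip sign, giving -7 - \frac{3}{2} e_{1}; translating back:
Answer: -7 - \frac{3}{2}i


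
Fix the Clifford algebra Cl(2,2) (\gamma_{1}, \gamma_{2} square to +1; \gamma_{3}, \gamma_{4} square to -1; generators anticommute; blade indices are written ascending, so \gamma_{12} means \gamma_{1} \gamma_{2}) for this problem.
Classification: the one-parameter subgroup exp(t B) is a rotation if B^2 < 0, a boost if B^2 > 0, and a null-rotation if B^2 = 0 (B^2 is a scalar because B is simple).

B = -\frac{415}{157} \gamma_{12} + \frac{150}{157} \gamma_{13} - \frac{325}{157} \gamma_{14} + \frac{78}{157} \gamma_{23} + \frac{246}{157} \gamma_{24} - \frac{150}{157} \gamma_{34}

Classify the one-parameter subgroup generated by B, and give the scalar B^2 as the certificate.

B^2 term by term: the squares give (-\frac{415}{157})^2*(\gamma_{12})^2 + (\frac{150}{157})^2*(\gamma_{13})^2 + (-\frac{325}{157})^2*(\gamma_{14})^2 + (\frac{78}{157})^2*(\gamma_{23})^2 + (\frac{246}{157})^2*(\gamma_{24})^2 + (-\frac{150}{157})^2*(\gamma_{34})^2 = \frac{172225}{24649}*(-1) + \frac{22500}{24649}*(+1) + \frac{105625}{24649}*(+1) + \frac{6084}{24649}*(+1) + \frac{60516}{24649}*(+1) + \frac{22500}{24649}*(-1) = 0 (each basis 2-blade squares to minus the product of its generators' squares); cross terms between blades sharing an index anticommute and cancel; the commuting (index-disjoint) pairs give grade-4 terms 2*c*c'*(blade product), which cancel blade by blade — \gamma_{1234}: \frac{124500}{24649} - \frac{73800}{24649} - \frac{50700}{24649} = 0 — confirming B is simple. So B^2 = 0.
Answer: null-rotation, certificate B^2 = 0. No conjugation can change B^2 = 0; the sign gives the class.


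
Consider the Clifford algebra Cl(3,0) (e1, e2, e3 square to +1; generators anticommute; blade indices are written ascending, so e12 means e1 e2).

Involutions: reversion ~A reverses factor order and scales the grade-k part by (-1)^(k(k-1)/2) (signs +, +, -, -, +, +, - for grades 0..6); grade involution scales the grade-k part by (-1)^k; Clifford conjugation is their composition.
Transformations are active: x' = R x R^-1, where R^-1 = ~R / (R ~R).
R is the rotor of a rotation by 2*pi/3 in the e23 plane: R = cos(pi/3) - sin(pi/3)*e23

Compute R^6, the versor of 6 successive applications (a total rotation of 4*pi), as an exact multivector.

The rotor phase is half the rotation angle and phases add under composition, so 6 steps in the e23 plane accumulate phase 6*(pi/3) = 2*pi: R^6 = cos(2*pi) - sin(2*pi)*e23.
cos(2*pi) = 1 and sin(2*pi) = 0, so R^6 = 1. The total rotation 4*pi is 2 full turns, so every vector returns to itself, yet the rotor is +1, back on the identity sheet (an even number of 2*pi turns).
Answer: 1


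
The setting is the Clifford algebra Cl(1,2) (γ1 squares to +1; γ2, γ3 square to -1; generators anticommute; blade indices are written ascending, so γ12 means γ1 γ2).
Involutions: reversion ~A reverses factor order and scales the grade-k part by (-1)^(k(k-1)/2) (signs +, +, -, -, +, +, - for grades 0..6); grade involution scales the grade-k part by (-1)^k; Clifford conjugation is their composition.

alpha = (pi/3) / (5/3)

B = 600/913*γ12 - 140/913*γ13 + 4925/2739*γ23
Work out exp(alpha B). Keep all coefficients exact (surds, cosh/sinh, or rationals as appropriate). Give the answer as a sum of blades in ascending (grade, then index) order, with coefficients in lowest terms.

B^2 term by term: the squares give (600/913)^2*(γ12)^2 + (-140/913)^2*(γ13)^2 + (4925/2739)^2*(γ23)^2 = 360000/833569*(+1) + 19600/833569*(+1) + 24255625/7502121*(-1) = -25/9 (each basis 2-blade squares to minus the product of its generators' squares); cross terms between blades sharing an index anticommute and cancel. So B^2 = -25/9.
B^2 = -25/9 — circular case — the even/odd split gives cos and sin: l = 5/3, alpha*l = pi/3, so exp(alpha B) = cos(pi/3) + (sin(pi/3)/(5/3))*B = 1/2 + (3*sqrt(3)/10)*B.
Answer: 1/2 + 180*sqrt(3)/913*γ12 - 42*sqrt(3)/913*γ13 + 985*sqrt(3)/1826*γ23


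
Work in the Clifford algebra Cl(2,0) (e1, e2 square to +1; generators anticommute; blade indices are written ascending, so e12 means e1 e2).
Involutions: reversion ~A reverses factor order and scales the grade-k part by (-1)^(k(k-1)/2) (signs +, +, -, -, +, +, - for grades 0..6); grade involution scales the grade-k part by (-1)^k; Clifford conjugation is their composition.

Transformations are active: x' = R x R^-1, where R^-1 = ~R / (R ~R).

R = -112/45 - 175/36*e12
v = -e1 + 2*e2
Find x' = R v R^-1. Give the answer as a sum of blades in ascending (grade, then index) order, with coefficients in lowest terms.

~R = -112/45 + 175/36*e12, and R ~R = 966329/32400, so R^-1 = ~R / (966329/32400).
R v = -217/30*e1 - 1771/180*e2
Answer: 43529/19721*e1 - 7058/19721*e2


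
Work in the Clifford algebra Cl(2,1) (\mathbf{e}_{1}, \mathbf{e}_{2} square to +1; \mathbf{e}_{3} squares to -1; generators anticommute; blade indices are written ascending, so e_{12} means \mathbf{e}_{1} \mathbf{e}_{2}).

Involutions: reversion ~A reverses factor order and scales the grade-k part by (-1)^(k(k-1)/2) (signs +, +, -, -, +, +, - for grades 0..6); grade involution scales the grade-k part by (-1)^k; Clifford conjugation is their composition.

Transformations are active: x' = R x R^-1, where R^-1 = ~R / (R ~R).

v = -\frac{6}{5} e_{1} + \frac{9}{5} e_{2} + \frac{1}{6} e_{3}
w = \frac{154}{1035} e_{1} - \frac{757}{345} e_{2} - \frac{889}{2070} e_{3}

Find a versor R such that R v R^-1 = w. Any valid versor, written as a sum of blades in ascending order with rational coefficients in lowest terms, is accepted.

Take R = v + w = -\frac{1088}{1035} e_{1} - \frac{136}{345} e_{2} - \frac{272}{1035} e_{3}. Because q(v) = q(w) = \frac{4187}{900}, conjugation by R sends v exactly to w.
Answer: -\frac{1088}{1035} e_{1} - \frac{136}{345} e_{2} - \frac{272}{1035} e_{3}


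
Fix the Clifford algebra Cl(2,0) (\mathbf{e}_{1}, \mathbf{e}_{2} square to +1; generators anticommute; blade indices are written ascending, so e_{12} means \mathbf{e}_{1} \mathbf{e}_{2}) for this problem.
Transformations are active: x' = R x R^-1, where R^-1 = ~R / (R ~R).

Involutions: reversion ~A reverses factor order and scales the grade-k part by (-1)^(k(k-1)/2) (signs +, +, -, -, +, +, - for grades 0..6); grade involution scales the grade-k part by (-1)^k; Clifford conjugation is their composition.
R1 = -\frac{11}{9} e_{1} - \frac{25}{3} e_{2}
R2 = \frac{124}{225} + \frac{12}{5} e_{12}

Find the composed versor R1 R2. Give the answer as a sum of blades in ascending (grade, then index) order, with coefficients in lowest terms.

Distribute over the terms of R1 (each basis-blade product reordered to ascending indices, repeated generators contracted through their squares):
(-\frac{11}{9} e_{1}) R2 = -\frac{1364}{2025} e_{1} - \frac{44}{15} e_{2}
(-\frac{25}{3} e_{2}) R2 = 20 e_{1} - \frac{124}{27} e_{2}
Summing the partial products and collecting blades:
Answer: \frac{39136}{2025} e_{1} - \frac{1016}{135} e_{2}


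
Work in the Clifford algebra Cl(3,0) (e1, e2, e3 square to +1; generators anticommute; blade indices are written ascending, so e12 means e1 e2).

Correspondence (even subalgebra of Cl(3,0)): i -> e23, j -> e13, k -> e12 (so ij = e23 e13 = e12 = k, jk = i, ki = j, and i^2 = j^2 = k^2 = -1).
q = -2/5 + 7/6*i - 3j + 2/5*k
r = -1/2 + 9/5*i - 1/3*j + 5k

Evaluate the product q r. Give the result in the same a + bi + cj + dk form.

In blades: q = -2/5 + 2/5*e12 - 3*e13 + 7/6*e23, r = -1/2 + 5*e12 - 1/3*e13 + 9/5*e23.
Distribute q over r term by term (generator squares from the signature, products reordered to ascending indices): (-2/5)*r = 1/5 - 2*e12 + 2/15*e13 - 18/25*e23; (2/5*e12)*r = -2 - 1/5*e12 + 18/25*e13 + 2/15*e23; (-3*e13)*r = -1 + 27/5*e12 + 3/2*e13 - 15*e23; (7/6*e23)*r = -21/10 - 7/18*e12 - 35/6*e13 - 7/12*e23.
Sum: -49/10 + 253/90*e12 - 87/25*e13 - 1617/100*e23; translating back through the correspondence:
Answer: -49/10 - 1617/100*i - 87/25*j + 253/90*k


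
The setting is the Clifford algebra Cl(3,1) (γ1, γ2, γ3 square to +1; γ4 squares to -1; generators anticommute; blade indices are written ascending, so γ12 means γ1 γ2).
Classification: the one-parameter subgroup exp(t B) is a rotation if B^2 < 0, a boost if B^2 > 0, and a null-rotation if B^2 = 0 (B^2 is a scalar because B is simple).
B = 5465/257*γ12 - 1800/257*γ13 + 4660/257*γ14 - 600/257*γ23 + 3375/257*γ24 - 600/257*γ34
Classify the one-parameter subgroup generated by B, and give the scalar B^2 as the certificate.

B^2 term by term: the squares give (5465/257)^2*(γ12)^2 + (-1800/257)^2*(γ13)^2 + (4660/257)^2*(γ14)^2 + (-600/257)^2*(γ23)^2 + (3375/257)^2*(γ24)^2 + (-600/257)^2*(γ34)^2 = 29866225/66049*(-1) + 3240000/66049*(-1) + 21715600/66049*(+1) + 360000/66049*(-1) + 11390625/66049*(+1) + 360000/66049*(+1) = 0 (each basis 2-blade squares to minus the product of its generators' squares); cross terms between blades sharing an index anticommute and cancel; the commuting (index-disjoint) pairs give grade-4 terms 2*c*c'*(blade product), which cancel blade by blade — γ1234: -6558000/66049 + 12150000/66049 - 5592000/66049 = 0 — confirming B is simple. So B^2 = 0.
Answer: null-rotation, certificate B^2 = 0. Check the certificate: B^2 = 0, and that sign is decisive whatever form B takes.


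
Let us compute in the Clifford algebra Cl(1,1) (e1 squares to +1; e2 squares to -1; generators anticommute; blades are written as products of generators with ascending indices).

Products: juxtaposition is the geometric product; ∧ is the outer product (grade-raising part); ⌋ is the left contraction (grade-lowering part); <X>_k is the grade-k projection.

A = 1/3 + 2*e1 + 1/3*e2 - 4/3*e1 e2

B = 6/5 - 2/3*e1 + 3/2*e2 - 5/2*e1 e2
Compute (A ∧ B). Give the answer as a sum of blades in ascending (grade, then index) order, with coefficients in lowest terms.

step 1: 2/5 + 98/45*e1 + 9/10*e2 + 71/90*e1 e2
Answer: 2/5 + 98/45*e1 + 9/10*e2 + 71/90*e1 e2


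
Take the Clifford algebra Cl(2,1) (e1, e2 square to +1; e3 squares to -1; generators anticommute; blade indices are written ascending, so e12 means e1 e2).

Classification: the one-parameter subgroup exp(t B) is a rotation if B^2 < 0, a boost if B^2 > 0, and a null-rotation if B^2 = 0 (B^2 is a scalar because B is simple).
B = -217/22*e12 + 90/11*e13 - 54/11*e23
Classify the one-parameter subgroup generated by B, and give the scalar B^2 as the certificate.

B^2 term by term: the squares give (-217/22)^2*(e12)^2 + (90/11)^2*(e13)^2 + (-54/11)^2*(e23)^2 = 47089/484*(-1) + 8100/121*(+1) + 2916/121*(+1) = -25/4 (each basis 2-blade squares to minus the product of its generators' squares); cross terms between blades sharing an index anticommute and cancel. So B^2 = -25/4.
Answer: rotation, certificate B^2 = -25/4. The scalar -25/4 is the complete invariant here: its sign names the subgroup type.


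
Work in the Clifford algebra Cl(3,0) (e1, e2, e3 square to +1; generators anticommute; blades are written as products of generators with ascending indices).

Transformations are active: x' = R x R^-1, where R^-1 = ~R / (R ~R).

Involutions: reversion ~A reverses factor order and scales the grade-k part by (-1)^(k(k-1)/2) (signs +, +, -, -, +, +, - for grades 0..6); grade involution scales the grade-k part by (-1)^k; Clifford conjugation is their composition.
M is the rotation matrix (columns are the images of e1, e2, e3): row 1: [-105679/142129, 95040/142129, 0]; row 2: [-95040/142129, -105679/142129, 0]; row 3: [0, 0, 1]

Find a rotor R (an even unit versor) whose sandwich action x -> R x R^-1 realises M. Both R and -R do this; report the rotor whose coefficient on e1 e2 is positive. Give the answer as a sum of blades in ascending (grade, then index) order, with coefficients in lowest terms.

Method: write R = a + b12*e1 e2 + b13*e1 e3 + b23*e2 e3 with a^2 + b12^2 + b13^2 + b23^2 = 1 (so R^-1 = ~R). Expanding the columns R e_j ~R gives tr M = 4a^2 - 1 and, from the antisymmetric part, M21 - M12 = -4a*b12, M13 - M31 = 4a*b13, M32 - M23 = -4a*b23.
Here tr M = -69229/142129, so a^2 = (1 + tr M)/4 = 18225/142129 and a = ±135/377. Taking a = 135/377: M21 - M12 = -190080/142129, M13 - M31 = 0, M32 - M23 = 0, giving b12 = 352/377, b13 = 0, b23 = 0, i.e. R = 135/377 + 352/377*e1 e2.
Its e1 e2 coefficient is already positive.
Answer: 135/377 + 352/377*e1 e2. Why the constraint matters: R and -R act identically through the sandwich — M has trace -69229/142129 either way — so only the sign condition on e1 e2 picks one of the two preimages.


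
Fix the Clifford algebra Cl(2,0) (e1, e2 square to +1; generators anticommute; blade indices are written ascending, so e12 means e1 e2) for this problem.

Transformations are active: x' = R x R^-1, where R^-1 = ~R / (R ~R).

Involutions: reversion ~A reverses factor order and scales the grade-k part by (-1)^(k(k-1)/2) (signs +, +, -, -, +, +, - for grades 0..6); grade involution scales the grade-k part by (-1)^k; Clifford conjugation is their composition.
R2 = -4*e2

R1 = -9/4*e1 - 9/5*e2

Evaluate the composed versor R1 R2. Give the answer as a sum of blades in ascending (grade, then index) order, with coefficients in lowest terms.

Distribute over the terms of R2 (each basis-blade product reordered to ascending indices, repeated generators contracted through their squares):
R1 (-4*e2) = 36/5 + 9*e12
Answer: 36/5 + 9*e12


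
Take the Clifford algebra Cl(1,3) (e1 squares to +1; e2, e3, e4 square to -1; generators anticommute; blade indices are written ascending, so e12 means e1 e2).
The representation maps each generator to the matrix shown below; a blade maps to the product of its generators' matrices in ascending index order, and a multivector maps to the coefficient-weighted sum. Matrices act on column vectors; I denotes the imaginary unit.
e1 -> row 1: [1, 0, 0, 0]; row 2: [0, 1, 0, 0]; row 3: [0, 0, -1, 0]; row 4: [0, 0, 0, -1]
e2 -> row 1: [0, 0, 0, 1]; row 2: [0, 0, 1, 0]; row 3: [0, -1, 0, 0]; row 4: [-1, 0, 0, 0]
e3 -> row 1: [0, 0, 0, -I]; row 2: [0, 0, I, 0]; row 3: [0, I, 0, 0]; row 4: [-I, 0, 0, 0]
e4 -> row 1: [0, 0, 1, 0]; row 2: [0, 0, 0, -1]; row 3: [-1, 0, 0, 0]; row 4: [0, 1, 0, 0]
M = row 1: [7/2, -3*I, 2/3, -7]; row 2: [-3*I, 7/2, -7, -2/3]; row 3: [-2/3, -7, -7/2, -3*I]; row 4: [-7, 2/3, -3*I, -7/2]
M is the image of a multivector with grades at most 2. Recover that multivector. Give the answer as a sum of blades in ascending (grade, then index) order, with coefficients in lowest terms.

Method: the blade images are trace-orthogonal — tr(rho(e_A) rho(e_B)^-1) = 4 if A = B and 0 otherwise — and rho(e_A)^-1 = (e_A)^2 * rho(e_A) with (e_A)^2 = +1 or -1, so the coefficient of e_A in the preimage is (e_A)^2 * tr(M rho(e_A))/4.
Nonzero projections over blades of grade <= 2: e1: (e1)^2 = +1, tr(M rho(e1)) = 14, coefficient 7/2; e4: (e4)^2 = -1, tr(M rho(e4)) = -8/3, coefficient 2/3; e12: (e12)^2 = +1, tr(M rho(e12)) = -28, coefficient -7; e34: (e34)^2 = -1, tr(M rho(e34)) = -12, coefficient 3. Every other blade of grade <= 2 projects to 0.
Answer: 7/2*e1 + 2/3*e4 - 7*e12 + 3*e34


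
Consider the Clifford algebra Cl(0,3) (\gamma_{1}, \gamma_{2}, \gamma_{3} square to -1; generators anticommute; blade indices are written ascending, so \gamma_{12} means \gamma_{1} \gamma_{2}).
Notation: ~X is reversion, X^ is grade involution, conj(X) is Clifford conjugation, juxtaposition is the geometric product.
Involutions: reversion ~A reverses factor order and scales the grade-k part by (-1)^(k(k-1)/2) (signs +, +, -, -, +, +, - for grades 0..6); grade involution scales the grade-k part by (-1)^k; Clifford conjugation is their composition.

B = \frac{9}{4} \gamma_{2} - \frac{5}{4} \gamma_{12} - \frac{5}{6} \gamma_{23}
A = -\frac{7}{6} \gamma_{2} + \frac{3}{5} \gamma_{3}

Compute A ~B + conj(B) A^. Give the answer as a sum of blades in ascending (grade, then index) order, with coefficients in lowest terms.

first term: \frac{21}{8} - \frac{35}{24} \gamma_{1} + \frac{1}{2} \gamma_{2} + \frac{35}{36} \gamma_{3} - \frac{27}{20} \gamma_{23} + \frac{3}{4} \gamma_{123}
second term: \frac{21}{8} - \frac{35}{24} \gamma_{1} + \frac{1}{2} \gamma_{2} + \frac{35}{36} \gamma_{3} + \frac{27}{20} \gamma_{23} - \frac{3}{4} \gamma_{123}
Answer: \frac{21}{4} - \frac{35}{12} \gamma_{1} + \gamma_{2} + \frac{35}{18} \gamma_{3}


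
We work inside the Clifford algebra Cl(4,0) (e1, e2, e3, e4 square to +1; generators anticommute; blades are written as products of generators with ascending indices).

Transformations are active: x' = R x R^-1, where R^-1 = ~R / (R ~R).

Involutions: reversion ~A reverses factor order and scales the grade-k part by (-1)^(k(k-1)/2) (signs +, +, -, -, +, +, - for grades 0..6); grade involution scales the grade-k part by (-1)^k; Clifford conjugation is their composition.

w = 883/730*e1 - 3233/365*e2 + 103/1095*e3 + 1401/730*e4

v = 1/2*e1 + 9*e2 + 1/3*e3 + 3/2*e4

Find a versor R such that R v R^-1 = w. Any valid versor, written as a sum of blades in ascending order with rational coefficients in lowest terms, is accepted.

Since q(v) = q(w) = 1505/18, the sum R = v + w = 624/365*e1 + 52/365*e2 + 156/365*e3 + 1248/365*e4 does the job whenever invertible.
Answer: 624/365*e1 + 52/365*e2 + 156/365*e3 + 1248/365*e4


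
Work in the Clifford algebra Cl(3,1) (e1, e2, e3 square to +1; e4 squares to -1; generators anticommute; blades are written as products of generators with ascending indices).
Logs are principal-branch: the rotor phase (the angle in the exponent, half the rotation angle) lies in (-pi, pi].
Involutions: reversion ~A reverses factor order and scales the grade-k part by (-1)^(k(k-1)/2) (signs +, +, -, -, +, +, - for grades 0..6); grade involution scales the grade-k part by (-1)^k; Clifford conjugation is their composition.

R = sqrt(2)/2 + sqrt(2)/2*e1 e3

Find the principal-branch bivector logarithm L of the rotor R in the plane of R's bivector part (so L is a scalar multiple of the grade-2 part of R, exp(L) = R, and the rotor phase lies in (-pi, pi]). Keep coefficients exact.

The scalar part of R is sqrt(2)/2, which fixes the principal-branch rotor phase; the unit plane is then the bivector part divided by the sine of that phase, and L is that plane scaled by the phase.
Concretely: cos(phase) = sqrt(2)/2 gives phase = ±pi/4, and since phase/sin(phase) is even the sign is immaterial: L = (phase/sin(phase)) * <R>_2 = (sqrt(2)*pi/4) * <R>_2.
Answer: pi/4*e1 e3


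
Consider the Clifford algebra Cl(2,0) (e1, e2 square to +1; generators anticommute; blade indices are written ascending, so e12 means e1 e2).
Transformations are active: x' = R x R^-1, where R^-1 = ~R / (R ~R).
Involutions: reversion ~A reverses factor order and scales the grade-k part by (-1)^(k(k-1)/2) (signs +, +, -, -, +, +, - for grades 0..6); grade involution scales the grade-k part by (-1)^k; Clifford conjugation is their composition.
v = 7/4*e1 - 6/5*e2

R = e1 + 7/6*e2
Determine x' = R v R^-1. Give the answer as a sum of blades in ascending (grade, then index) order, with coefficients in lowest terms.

~R = e1 + 7/6*e2, and R ~R = 85/36, so R^-1 = ~R / (85/36).
R v = 7/20 - 389/120*e12
Answer: -2471/1700*e1 + 657/425*e2


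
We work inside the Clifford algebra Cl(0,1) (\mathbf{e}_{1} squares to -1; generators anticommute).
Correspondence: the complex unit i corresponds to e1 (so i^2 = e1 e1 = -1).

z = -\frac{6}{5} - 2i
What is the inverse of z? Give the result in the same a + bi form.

In blades: z = -\frac{6}{5} - 2 e_{1}.
With qbar = -\frac{6}{5} + 2 e_{1} (scalar fixed, mapped units negated), z qbar = \frac{136}{25} (the sum of squared coefficients), so z^-1 = qbar / (\frac{136}{25}) = -\frac{15}{68} + \frac{25}{68} e_{1}; translating back:
Answer: -\frac{15}{68} + \frac{25}{68}i


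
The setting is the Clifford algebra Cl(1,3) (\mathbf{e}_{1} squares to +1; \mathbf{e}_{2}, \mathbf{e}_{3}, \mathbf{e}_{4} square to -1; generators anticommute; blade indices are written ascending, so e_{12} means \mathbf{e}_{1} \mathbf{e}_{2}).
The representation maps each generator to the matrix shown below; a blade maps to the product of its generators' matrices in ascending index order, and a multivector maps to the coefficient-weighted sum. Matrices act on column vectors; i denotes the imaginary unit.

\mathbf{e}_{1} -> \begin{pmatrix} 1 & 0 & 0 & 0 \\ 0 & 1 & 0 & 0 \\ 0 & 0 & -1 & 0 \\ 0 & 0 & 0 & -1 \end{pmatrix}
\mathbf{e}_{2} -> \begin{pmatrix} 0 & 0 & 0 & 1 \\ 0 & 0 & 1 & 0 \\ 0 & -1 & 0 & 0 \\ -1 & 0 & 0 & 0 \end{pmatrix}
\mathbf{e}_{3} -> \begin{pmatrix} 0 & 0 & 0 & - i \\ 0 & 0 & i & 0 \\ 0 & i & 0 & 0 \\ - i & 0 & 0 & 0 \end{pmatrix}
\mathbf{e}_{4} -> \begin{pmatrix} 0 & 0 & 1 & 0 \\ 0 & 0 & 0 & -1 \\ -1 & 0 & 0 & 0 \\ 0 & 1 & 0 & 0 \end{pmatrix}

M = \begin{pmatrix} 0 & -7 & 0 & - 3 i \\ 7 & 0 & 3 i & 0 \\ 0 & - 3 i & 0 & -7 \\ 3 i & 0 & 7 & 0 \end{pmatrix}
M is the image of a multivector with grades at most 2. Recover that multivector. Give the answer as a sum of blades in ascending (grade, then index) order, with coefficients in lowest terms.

Method: the blade images are trace-orthogonal — tr(rho(e_A) rho(e_B)^-1) = 4 if A = B and 0 otherwise — and rho(e_A)^-1 = (e_A)^2 * rho(e_A) with (e_A)^2 = +1 or -1, so the coefficient of e_A in the preimage is (e_A)^2 * tr(M rho(e_A))/4.
Nonzero projections over blades of grade <= 2: e_{13}: (e_{13})^2 = +1, tr(M rho(e_{13})) = 12, coefficient 3; e_{24}: (e_{24})^2 = -1, tr(M rho(e_{24})) = 28, coefficient -7. Every other blade of grade <= 2 projects to 0.
Answer: 3 e_{13} - 7 e_{24}


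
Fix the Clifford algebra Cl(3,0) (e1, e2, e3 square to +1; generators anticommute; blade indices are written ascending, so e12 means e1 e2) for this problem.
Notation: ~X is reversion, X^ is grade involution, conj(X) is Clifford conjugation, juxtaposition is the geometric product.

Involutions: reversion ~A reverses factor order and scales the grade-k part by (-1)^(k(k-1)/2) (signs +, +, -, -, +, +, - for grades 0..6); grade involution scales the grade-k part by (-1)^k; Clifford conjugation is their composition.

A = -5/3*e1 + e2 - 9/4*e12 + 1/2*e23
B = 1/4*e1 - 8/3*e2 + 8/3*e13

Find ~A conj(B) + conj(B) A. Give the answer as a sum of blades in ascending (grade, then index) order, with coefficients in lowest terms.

first term: 37/12 + 6*e1 + 9/16*e2 + 52/9*e3 - 103/36*e12 + 6*e23 + 67/24*e123
second term: 37/12 + 6*e1 + 9/16*e2 - 28/9*e3 + 199/36*e12 + 6*e23 + 61/24*e123
Answer: 37/6 + 12*e1 + 9/8*e2 + 8/3*e3 + 8/3*e12 + 12*e23 + 16/3*e123


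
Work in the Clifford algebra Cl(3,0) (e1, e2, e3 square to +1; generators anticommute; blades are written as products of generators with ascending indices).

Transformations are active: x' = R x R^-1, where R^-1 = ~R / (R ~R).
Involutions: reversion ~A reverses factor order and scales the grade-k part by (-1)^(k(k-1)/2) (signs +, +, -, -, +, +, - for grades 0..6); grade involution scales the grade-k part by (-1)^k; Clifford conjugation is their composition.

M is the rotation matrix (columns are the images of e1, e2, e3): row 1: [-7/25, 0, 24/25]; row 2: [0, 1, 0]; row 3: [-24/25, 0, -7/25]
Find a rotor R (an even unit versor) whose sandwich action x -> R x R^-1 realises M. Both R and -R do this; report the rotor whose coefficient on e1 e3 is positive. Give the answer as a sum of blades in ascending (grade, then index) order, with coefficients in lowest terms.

Method: write R = a + b12*e1 e2 + b13*e1 e3 + b23*e2 e3 with a^2 + b12^2 + b13^2 + b23^2 = 1 (so R^-1 = ~R). Expanding the columns R e_j ~R gives tr M = 4a^2 - 1 and, from the antisymmetric part, M21 - M12 = -4a*b12, M13 - M31 = 4a*b13, M32 - M23 = -4a*b23.
Here tr M = 11/25, so a^2 = (1 + tr M)/4 = 9/25 and a = ±3/5. Taking a = 3/5: M21 - M12 = 0, M13 - M31 = 48/25, M32 - M23 = 0, giving b12 = 0, b13 = 4/5, b23 = 0, i.e. R = 3/5 + 4/5*e1 e3.
Its e1 e3 coefficient is already positive.
Answer: 3/5 + 4/5*e1 e3. Why the constraint matters: R and -R act identically through the sandwich — M has trace 11/25 either way — so only the sign condition on e1 e3 picks one of the two preimages.


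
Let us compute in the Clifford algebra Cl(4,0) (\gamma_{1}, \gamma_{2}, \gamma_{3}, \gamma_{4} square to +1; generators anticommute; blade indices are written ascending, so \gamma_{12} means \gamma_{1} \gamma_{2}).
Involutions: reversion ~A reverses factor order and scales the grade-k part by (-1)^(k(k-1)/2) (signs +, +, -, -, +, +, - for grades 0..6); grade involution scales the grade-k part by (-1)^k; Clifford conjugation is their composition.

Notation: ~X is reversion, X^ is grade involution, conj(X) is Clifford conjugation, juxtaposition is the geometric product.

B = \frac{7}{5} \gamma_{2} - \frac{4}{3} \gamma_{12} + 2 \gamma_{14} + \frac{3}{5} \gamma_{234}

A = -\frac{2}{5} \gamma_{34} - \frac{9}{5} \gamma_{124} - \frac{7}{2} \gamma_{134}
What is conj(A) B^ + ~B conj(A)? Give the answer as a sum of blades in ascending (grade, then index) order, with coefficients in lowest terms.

first term: -\frac{84}{25} \gamma_{2} - 7 \gamma_{3} - \frac{12}{5} \gamma_{4} - \frac{21}{10} \gamma_{12} + \frac{47}{25} \gamma_{13} - \frac{63}{25} \gamma_{14} + \frac{308}{75} \gamma_{234} + \frac{131}{30} \gamma_{1234}
second term: \frac{96}{25} \gamma_{2} + 7 \gamma_{3} + \frac{12}{5} \gamma_{4} + \frac{21}{10} \gamma_{12} - \frac{7}{25} \gamma_{13} + \frac{63}{25} \gamma_{14} + \frac{392}{75} \gamma_{234} + \frac{163}{30} \gamma_{1234}
Answer: \frac{12}{25} \gamma_{2} + \frac{8}{5} \gamma_{13} + \frac{28}{3} \gamma_{234} + \frac{49}{5} \gamma_{1234}


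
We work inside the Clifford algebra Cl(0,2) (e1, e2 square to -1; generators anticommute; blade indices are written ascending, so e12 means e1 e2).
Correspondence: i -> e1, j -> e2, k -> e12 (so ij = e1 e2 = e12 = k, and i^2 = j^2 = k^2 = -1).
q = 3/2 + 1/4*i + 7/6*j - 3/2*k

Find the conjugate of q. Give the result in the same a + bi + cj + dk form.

In blades: q = 3/2 + 1/4*e1 + 7/6*e2 - 3/2*e12.
Conjugation here is Clifford conjugation: the scalar is fixed and the grade-1 and grade-2 blades all flip sign, giving 3/2 - 1/4*e1 - 7/6*e2 + 3/2*e12; translating back:
Answer: 3/2 - 1/4*i - 7/6*j + 3/2*k


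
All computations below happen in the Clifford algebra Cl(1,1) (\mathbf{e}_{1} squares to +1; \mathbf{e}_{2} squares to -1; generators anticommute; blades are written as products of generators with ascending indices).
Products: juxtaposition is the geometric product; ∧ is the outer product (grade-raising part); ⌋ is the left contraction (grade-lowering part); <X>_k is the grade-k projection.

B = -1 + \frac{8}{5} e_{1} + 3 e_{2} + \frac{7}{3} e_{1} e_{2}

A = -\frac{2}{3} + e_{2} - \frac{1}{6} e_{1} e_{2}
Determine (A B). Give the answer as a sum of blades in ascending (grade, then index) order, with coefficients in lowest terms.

step 1: -\frac{49}{18} + \frac{53}{30} e_{1} - \frac{41}{15} e_{2} - \frac{269}{90} e_{1} e_{2}
Answer: -\frac{49}{18} + \frac{53}{30} e_{1} - \frac{41}{15} e_{2} - \frac{269}{90} e_{1} e_{2}


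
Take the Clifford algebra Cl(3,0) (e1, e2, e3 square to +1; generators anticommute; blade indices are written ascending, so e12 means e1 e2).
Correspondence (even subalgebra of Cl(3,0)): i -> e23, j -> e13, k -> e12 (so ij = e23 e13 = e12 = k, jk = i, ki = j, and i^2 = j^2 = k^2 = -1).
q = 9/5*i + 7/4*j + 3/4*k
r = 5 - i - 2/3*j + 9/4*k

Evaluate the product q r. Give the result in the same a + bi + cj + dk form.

In blades: q = 3/4*e12 + 7/4*e13 + 9/5*e23, r = 5 + 9/4*e12 - 2/3*e13 - e23.
Distribute q over r term by term (generator squares from the signature, products reordered to ascending indices): (3/4*e12)*r = -27/16 + 15/4*e12 - 3/4*e13 + 1/2*e23; (7/4*e13)*r = 7/6 + 7/4*e12 + 35/4*e13 + 63/16*e23; (9/5*e23)*r = 9/5 - 6/5*e12 - 81/20*e13 + 9*e23.
Sum: 307/240 + 43/10*e12 + 79/20*e13 + 215/16*e23; translating back through the correspondence:
Answer: 307/240 + 215/16*i + 79/20*j + 43/10*k


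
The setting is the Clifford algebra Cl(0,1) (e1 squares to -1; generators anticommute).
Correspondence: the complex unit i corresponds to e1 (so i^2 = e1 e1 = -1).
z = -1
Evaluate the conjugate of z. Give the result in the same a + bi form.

In blades: z = -1.
Conjugation here is Clifford conjugation: the scalar is fixed and the grade-1 and grade-2 blades all flip sign, giving -1; translating back:
Answer: -1


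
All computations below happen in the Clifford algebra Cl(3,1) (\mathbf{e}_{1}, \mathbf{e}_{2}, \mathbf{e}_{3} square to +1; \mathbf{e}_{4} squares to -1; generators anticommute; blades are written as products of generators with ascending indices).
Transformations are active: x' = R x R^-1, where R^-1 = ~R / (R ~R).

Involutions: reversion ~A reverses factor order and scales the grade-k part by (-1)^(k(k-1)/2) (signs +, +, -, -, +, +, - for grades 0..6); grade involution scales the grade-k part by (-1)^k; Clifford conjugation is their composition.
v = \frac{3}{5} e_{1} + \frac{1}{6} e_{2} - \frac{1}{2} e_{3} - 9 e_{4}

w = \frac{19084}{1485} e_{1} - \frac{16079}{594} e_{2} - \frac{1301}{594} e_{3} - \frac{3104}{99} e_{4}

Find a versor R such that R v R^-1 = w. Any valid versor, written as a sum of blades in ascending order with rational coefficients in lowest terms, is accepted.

Reasoning: v^2 = w^2 = -\frac{36163}{450} since conjugation preserves the quadratic form; R = v + w = \frac{3995}{297} e_{1} - \frac{7990}{297} e_{2} - \frac{799}{297} e_{3} - \frac{3995}{99} e_{4} is then valid when invertible, keeping its own part and reversing (v - w)/2.
Answer: \frac{3995}{297} e_{1} - \frac{7990}{297} e_{2} - \frac{799}{297} e_{3} - \frac{3995}{99} e_{4}


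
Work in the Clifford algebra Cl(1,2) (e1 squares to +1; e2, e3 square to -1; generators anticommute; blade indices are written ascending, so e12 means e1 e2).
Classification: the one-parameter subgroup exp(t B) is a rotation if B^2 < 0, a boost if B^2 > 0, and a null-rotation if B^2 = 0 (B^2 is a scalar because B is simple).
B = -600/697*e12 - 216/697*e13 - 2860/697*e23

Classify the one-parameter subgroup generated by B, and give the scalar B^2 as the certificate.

B^2 term by term: the squares give (-600/697)^2*(e12)^2 + (-216/697)^2*(e13)^2 + (-2860/697)^2*(e23)^2 = 360000/485809*(+1) + 46656/485809*(+1) + 8179600/485809*(-1) = -16 (each basis 2-blade squares to minus the product of its generators' squares); cross terms between blades sharing an index anticommute and cancel. So B^2 = -16.
Answer: rotation, certificate B^2 = -16. No conjugation can change B^2 = -16; the sign gives the class.


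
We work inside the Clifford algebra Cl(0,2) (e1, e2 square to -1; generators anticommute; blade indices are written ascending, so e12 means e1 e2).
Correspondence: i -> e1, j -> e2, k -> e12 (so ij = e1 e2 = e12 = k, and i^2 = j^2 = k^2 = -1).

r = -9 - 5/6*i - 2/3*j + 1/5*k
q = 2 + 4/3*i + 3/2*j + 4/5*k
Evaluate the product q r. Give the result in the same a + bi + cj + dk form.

In blades: q = 2 + 4/3*e1 + 3/2*e2 + 4/5*e12, r = -9 - 5/6*e1 - 2/3*e2 + 1/5*e12.
Distribute q over r term by term (generator squares from the signature, products reordered to ascending indices): (2)*r = -18 - 5/3*e1 - 4/3*e2 + 2/5*e12; (4/3*e1)*r = 10/9 - 12*e1 - 4/15*e2 - 8/9*e12; (3/2*e2)*r = 1 + 3/10*e1 - 27/2*e2 + 5/4*e12; (4/5*e12)*r = -4/25 + 8/15*e1 - 2/3*e2 - 36/5*e12.
Sum: -3611/225 - 77/6*e1 - 473/30*e2 - 1159/180*e12; translating back through the correspondence:
Answer: -3611/225 - 77/6*i - 473/30*j - 1159/180*k


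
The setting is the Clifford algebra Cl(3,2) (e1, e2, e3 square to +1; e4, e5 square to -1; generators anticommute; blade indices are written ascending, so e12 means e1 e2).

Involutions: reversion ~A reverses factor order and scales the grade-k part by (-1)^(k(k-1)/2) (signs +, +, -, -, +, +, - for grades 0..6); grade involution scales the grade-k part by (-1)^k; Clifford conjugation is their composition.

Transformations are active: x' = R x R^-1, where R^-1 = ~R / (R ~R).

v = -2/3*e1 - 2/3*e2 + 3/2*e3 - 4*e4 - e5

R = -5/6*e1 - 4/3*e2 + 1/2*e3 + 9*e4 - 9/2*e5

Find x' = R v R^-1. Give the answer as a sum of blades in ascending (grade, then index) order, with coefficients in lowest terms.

~R = -5/6*e1 - 4/3*e2 + 1/2*e3 + 9*e4 - 9/2*e5, and R ~R = -3547/36, so R^-1 = ~R / (-3547/36).
R v = 1213/36 - 1/3*e12 - 11/12*e13 + 28/3*e14 - 13/6*e15 - 5/3*e23 + 34/3*e24 - 5/3*e25 - 31/2*e34 + 25/4*e35 - 27*e45
Answer: 13159/10641*e1 + 16798/10641*e2 - 13067/7094*e3 - 7646/3547*e4 + 14464/3547*e5


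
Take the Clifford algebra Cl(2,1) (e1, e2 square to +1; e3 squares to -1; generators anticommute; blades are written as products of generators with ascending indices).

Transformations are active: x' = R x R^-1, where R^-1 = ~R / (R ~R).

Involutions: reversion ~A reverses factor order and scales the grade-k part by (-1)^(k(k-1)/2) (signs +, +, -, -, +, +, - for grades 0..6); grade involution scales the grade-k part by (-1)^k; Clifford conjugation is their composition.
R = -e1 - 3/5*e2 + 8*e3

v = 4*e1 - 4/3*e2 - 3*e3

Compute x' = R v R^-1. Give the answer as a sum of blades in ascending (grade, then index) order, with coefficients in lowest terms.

~R = -e1 - 3/5*e2 + 8*e3, and R ~R = -1566/25, so R^-1 = ~R / (-1566/25).
R v = 104/5 + 56/15*e1 e2 - 29*e1 e3 + 187/15*e2 e3
Answer: -2612/783*e1 + 452/261*e2 - 1811/783*e3


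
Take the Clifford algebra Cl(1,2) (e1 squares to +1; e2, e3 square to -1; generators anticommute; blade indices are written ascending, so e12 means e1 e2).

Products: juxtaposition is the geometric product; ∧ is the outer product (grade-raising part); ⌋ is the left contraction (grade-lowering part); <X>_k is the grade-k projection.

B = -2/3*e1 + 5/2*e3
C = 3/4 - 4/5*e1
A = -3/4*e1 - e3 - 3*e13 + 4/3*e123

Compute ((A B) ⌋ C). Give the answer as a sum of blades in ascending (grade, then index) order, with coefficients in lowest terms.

step 1: 3 + 15/2*e1 - 2*e3 - 10/3*e12 - 61/24*e13 - 8/9*e23
step 2: -15/4 - 12/5*e1
Answer: -15/4 - 12/5*e1


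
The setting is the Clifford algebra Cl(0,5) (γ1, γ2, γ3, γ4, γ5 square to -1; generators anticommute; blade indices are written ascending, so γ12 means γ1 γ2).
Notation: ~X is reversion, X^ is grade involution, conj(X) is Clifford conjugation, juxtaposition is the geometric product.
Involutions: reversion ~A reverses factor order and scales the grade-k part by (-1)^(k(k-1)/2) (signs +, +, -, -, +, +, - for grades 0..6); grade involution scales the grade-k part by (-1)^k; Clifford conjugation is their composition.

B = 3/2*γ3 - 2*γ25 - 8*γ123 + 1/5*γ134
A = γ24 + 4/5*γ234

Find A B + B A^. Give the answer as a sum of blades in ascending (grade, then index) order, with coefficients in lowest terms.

first term: 4/25*γ12 - 32/5*γ14 + 6/5*γ24 - 2*γ45 + 1/5*γ123 + 8*γ134 - 3/2*γ234 + 8/5*γ345
second term: 4/25*γ12 - 32/5*γ14 - 6/5*γ24 + 2*γ45 - 1/5*γ123 - 8*γ134 - 3/2*γ234 + 8/5*γ345
Answer: 8/25*γ12 - 64/5*γ14 - 3*γ234 + 16/5*γ345
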